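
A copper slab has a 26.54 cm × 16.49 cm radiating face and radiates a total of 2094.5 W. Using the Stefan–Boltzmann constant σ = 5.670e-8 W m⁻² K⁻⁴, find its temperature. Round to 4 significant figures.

T ≈ 958.5 K

Area A = 0.2654 × 0.1649 = 0.0437645 m².
P = σAT⁴ ⇒ T = (P/(σA))^(1/4) = (2094.5/(5.670×10⁻⁸×0.0437645))^(1/4) = 958.5 K.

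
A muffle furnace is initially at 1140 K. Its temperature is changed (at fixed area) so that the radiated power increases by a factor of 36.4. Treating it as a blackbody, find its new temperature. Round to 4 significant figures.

T₂ ≈ 2800 K

P ∝ T⁴, so T₂/T₁ = (P₂/P₁)^(1/4) = (36.4)^(1/4) = 2.45627.
T₂ = 1140 × 2.45627 = 2800 K.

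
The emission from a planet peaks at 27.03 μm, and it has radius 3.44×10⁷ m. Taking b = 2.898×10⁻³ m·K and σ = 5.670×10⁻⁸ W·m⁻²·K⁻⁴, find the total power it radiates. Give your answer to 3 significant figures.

Wien's law: T = b/λ_max = 2.898×10⁻³/2.703×10⁻⁵ = 107.214 K.
Surface area A = 4πR² = 4π(3.44×10⁷ m)² = 1.48705×10¹⁶ m².
Then P = σAT⁴ = 5.670×10⁻⁸×1.48705×10¹⁶×(107.214)⁴ = 1.11×10¹⁷ W.

P ≈ 1.11×10¹⁷ W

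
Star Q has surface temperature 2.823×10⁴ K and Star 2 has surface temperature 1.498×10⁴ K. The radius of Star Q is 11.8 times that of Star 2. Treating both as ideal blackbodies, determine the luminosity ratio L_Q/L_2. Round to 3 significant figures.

L ∝ R²T⁴, so L_Q/L_2 = (R_Q/R_2)²(T_Q/T_2)⁴ = (11.8)² × (2.823×10⁴/1.498×10⁴)⁴ = 139.24 × 12.6124 = 1.76×10³.

L_Q/L_2 ≈ 1.76×10³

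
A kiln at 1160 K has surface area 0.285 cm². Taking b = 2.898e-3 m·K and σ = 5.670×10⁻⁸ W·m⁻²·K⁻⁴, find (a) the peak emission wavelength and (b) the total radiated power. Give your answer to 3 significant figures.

(a) λ_max = b/T = 2.898×10⁻³/1160 = 2.498×10⁻⁶ m = 2.50 μm.
Area A = 0.285 cm² = 2.85×10⁻⁵ m².
(b) P = σAT⁴ = 5.670×10⁻⁸×2.85×10⁻⁵×(1160)⁴ = 2.93 W.

λ_max ≈ 2.50 μm; P ≈ 2.93 W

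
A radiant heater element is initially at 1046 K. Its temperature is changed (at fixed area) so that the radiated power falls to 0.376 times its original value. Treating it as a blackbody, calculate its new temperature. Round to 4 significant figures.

T₂ ≈ 819.1 K

P ∝ T⁴, so T₂/T₁ = (P₂/P₁)^(1/4) = (0.376)^(1/4) = 0.783063.
T₂ = 1046 × 0.783063 = 819.1 K.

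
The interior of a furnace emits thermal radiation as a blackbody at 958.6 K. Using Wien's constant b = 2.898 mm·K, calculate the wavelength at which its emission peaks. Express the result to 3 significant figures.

Wien's displacement law: λ_max = b/T = (2.898×10⁻³ m·K)/(958.6 K) = 3.023×10⁻⁶ m.
That is 3.02 μm, in the infrared range.

λ_max ≈ 3.02 μm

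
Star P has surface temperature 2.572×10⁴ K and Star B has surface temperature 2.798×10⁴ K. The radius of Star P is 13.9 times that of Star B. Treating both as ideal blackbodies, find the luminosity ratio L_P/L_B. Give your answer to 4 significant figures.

L ∝ R²T⁴, so L_P/L_B = (R_P/R_B)²(T_P/T_B)⁴ = (13.9)² × (2.572×10⁴/2.798×10⁴)⁴ = 193.21 × 0.713991 = 138.0.

L_P/L_B ≈ 138.0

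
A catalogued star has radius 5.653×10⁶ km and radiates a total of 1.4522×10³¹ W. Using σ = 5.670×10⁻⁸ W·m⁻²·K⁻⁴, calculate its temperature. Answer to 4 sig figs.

Surface area A = 4πR² = 4π(5.653×10⁹ m)² = 4.01576×10²⁰ m².
P = σAT⁴ ⇒ T = (P/(σA))^(1/4) = (1.4522×10³¹/(5.670×10⁻⁸×4.01576×10²⁰))^(1/4) = 2.826×10⁴ K.

T ≈ 2.826×10⁴ K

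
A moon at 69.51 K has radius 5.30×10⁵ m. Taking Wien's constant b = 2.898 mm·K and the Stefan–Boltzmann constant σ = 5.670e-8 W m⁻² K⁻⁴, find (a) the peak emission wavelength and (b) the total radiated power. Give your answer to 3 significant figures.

λ_max ≈ 41.7 μm; P ≈ 4.67×10¹² W

(a) λ_max = b/T = 2.898×10⁻³/69.51 = 4.169×10⁻⁵ m = 41.7 μm.
Surface area A = 4πR² = 4π(5.30×10⁵ m)² = 3.52989×10¹² m².
(b) P = σAT⁴ = 5.670×10⁻⁸×3.52989×10¹²×(69.51)⁴ = 4.67×10¹² W.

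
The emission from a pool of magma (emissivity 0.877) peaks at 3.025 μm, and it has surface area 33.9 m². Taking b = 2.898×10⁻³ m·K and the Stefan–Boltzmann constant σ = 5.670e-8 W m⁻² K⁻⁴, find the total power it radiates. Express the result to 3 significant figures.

Wien's law: T = b/λ_max = 2.898×10⁻³/3.025×10⁻⁶ = 958.017 K.
Area A = 33.9 m².
Then P = εσAT⁴ = 0.877×5.670×10⁻⁸×33.9×(958.017)⁴ = 1.42×10⁶ W.

P ≈ 1.42×10⁶ W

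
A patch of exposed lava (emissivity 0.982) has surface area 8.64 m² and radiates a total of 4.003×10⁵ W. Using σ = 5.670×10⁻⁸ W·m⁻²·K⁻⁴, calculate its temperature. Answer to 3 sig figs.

Area A = 8.64 m².
P = εσAT⁴ ⇒ T = (P/(εσA))^(1/4) = (4.003×10⁵/(0.982×5.670×10⁻⁸×8.64))^(1/4) = 955 K.

T ≈ 955 K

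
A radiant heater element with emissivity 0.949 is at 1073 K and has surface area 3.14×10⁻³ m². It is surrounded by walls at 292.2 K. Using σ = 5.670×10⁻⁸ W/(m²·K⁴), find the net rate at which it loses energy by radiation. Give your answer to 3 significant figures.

Area A = 3.14×10⁻³ m².
Net radiated power P_net = εσA(T⁴ − T₀⁴) = 0.949×5.670×10⁻⁸×3.14×10⁻³×(1073⁴ − 292.2⁴).
T⁴ − T₀⁴ = 1.32556×10¹² − 7.28989×10⁹ = 1.31827×10¹² K⁴, so P_net = 223 W.

Net loss ≈ 223 W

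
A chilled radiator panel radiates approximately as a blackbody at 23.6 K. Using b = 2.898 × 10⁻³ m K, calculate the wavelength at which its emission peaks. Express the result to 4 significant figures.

Wien's displacement law: λ_max = b/T = (2.898×10⁻³ m·K)/(23.6 K) = 1.2280×10⁻⁴ m.
That is 1.228×10⁻⁴ m, in the infrared range.

λ_max ≈ 1.228×10⁻⁴ m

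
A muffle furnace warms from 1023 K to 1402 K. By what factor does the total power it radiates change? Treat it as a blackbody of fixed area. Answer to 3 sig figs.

P ∝ T⁴, so P₂/P₁ = (T₂/T₁)⁴ = (1402/1023)⁴ = (1.37048)⁴ = 3.53.

P₂/P₁ ≈ 3.53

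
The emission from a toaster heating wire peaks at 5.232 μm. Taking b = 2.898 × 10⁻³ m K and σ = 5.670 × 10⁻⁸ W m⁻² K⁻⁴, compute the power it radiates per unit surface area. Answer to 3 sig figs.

Wien's law: T = b/λ_max = 2.898×10⁻³/5.232×10⁻⁶ = 553.899 K.
Then I = σT⁴ = 5.670×10⁻⁸×(553.899)⁴ = 5.34×10³ W/m².

I ≈ 5.34×10³ W/m²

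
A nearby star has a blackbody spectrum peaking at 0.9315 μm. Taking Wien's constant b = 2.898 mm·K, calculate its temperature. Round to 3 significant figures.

T ≈ 3.11×10³ K

Wien's law gives T = b/λ_max = (2.898×10⁻³ m·K)/(9.315×10⁻⁷ m) = 3.11×10³ K.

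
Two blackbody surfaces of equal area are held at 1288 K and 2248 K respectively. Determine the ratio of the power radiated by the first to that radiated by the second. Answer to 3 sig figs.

With equal areas, P₁/P₂ = (T₁/T₂)⁴ = (1288/2248)⁴ = 0.108.

P₁/P₂ ≈ 0.108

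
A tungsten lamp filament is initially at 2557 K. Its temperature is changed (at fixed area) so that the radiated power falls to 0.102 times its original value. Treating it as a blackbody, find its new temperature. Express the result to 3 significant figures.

P ∝ T⁴, so T₂/T₁ = (P₂/P₁)^(1/4) = (0.102)^(1/4) = 0.565132.
T₂ = 2557 × 0.565132 = 1.45×10³ K.

T₂ ≈ 1.45×10³ K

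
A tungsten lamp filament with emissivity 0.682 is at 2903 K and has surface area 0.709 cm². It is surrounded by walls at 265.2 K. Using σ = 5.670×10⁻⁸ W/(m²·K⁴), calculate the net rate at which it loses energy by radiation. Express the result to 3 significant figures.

Net loss ≈ 195 W

Area A = 0.709 cm² = 7.09×10⁻⁵ m².
Net radiated power P_net = εσA(T⁴ − T₀⁴) = 0.682×5.670×10⁻⁸×7.09×10⁻⁵×(2903⁴ − 265.2⁴).
T⁴ − T₀⁴ = 7.10212×10¹³ − 4.94646×10⁹ = 7.10163×10¹³ K⁴, so P_net = 195 W.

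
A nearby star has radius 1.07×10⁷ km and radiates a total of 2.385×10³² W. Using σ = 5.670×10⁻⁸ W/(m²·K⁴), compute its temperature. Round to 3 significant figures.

Surface area A = 4πR² = 4π(1.07×10¹⁰ m)² = 1.43872×10²¹ m².
P = σAT⁴ ⇒ T = (P/(σA))^(1/4) = (2.385×10³²/(5.670×10⁻⁸×1.43872×10²¹))^(1/4) = 4.14×10⁴ K.

T ≈ 4.14×10⁴ K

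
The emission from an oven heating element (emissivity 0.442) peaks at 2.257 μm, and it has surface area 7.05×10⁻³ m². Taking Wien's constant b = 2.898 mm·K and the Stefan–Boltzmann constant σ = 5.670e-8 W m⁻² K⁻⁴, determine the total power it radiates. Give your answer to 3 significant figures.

P ≈ 480 W

Wien's law: T = b/λ_max = 2.898×10⁻³/2.257×10⁻⁶ = 1284.01 K.
Area A = 7.05×10⁻³ m².
Then P = εσAT⁴ = 0.442×5.670×10⁻⁸×7.05×10⁻³×(1284.01)⁴ = 480 W.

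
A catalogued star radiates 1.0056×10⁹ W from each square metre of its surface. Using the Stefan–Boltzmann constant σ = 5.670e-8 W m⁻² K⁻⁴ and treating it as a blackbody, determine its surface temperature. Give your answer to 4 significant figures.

I = σT⁴, so T = (I/σ)^(1/4) = (1.0056×10⁹/(5.670×10⁻⁸))^(1/4) = 1.154×10⁴ K.

T ≈ 1.154×10⁴ K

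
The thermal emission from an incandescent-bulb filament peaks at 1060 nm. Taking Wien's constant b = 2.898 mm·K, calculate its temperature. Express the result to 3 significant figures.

Wien's law gives T = b/λ_max = (2.898×10⁻³ m·K)/(1.060×10⁻⁶ m) = 2.73×10³ K.

T ≈ 2.73×10³ K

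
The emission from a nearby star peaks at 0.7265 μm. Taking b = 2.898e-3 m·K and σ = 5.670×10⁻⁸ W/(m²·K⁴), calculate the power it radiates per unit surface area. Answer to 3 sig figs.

Wien's law: T = b/λ_max = 2.898×10⁻³/7.265×10⁻⁷ = 3988.99 K.
Then I = σT⁴ = 5.670×10⁻⁸×(3988.99)⁴ = 1.44×10⁷ W/m².

I ≈ 1.44×10⁷ W/m²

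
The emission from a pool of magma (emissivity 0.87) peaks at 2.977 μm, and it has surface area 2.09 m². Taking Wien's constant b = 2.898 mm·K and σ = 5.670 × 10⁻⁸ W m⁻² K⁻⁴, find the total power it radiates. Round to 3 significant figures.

P ≈ 9.26×10⁴ W

Wien's law: T = b/λ_max = 2.898×10⁻³/2.977×10⁻⁶ = 973.463 K.
Area A = 2.09 m².
Then P = εσAT⁴ = 0.87×5.670×10⁻⁸×2.09×(973.463)⁴ = 9.26×10⁴ W.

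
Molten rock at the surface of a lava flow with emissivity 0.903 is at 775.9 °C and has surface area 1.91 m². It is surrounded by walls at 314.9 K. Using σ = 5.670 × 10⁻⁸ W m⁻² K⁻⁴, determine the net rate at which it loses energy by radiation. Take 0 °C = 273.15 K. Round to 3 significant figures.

T = 775.9 °C + 273.15 = 1049.05 K.
Area A = 1.91 m².
Net radiated power P_net = εσA(T⁴ − T₀⁴) = 0.903×5.670×10⁻⁸×1.91×(1049.05⁴ − 314.9⁴).
T⁴ − T₀⁴ = 1.21111×10¹² − 9.83310×10⁹ = 1.20128×10¹² K⁴, so P_net = 1.17×10⁵ W.

Net loss ≈ 1.17×10⁵ W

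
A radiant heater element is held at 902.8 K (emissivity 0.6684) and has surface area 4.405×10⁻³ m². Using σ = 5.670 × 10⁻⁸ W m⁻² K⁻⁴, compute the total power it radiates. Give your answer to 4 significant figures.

Area A = 4.405×10⁻³ m².
P = εσAT⁴ = 0.6684 × 5.670×10⁻⁸ × 4.405×10⁻³ × (902.8)⁴ = 110.9 W.

P ≈ 110.9 W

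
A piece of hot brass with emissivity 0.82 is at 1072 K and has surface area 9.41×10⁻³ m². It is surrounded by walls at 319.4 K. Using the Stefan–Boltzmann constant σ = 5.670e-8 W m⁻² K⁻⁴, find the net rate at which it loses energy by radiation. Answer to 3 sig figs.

Area A = 9.41×10⁻³ m².
Net radiated power P_net = εσA(T⁴ − T₀⁴) = 0.82×5.670×10⁻⁸×9.41×10⁻³×(1072⁴ − 319.4⁴).
T⁴ − T₀⁴ = 1.32062×10¹² − 1.04073×10¹⁰ = 1.31021×10¹² K⁴, so P_net = 573 W.

Net loss ≈ 573 W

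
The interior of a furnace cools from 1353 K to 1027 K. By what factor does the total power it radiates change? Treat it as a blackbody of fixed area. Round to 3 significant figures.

P ∝ T⁴, so P₂/P₁ = (T₂/T₁)⁴ = (1027/1353)⁴ = (0.759054)⁴ = 0.332.

P₂/P₁ ≈ 0.332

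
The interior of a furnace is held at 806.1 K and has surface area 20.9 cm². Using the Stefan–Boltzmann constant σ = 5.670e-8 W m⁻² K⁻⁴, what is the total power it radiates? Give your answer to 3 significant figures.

Area A = 20.9 cm² = 2.09×10⁻³ m².
P = σAT⁴ = 5.670×10⁻⁸ × 2.09×10⁻³ × (806.1)⁴ = 50.0 W.

P ≈ 50.0 W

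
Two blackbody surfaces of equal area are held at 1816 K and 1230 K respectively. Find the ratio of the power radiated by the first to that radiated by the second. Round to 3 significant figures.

With equal areas, P₁/P₂ = (T₁/T₂)⁴ = (1816/1230)⁴ = 4.75.

P₁/P₂ ≈ 4.75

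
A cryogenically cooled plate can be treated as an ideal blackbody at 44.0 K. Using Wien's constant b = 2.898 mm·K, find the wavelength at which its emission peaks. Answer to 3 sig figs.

Wien's displacement law: λ_max = b/T = (2.898×10⁻³ m·K)/(44.0 K) = 6.586×10⁻⁵ m.
That is 65.9 μm, in the infrared range.

λ_max ≈ 65.9 μm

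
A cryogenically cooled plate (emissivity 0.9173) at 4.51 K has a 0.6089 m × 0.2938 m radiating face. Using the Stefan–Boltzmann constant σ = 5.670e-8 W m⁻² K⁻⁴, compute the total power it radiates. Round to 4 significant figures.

P ≈ 3.849×10⁻⁶ W

Area A = 0.6089 × 0.2938 = 0.178895 m².
P = εσAT⁴ = 0.9173 × 5.670×10⁻⁸ × 0.178895 × (4.51)⁴ = 3.849×10⁻⁶ W.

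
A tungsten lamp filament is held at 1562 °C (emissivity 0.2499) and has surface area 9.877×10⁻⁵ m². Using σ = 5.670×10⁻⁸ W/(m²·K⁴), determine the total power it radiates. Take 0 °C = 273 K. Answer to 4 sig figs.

T = 1562 °C + 273 = 1835 K.
Area A = 9.877×10⁻⁵ m².
P = εσAT⁴ = 0.2499 × 5.670×10⁻⁸ × 9.877×10⁻⁵ × (1835)⁴ = 15.87 W.

P ≈ 15.87 W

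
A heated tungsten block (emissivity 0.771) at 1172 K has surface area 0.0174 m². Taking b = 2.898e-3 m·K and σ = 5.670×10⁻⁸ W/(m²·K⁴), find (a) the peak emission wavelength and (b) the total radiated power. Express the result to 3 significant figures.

(a) λ_max = b/T = 2.898×10⁻³/1172 = 2.473×10⁻⁶ m = 2.47 μm.
Area A = 0.0174 m².
(b) P = εσAT⁴ = 0.771×5.670×10⁻⁸×0.0174×(1172)⁴ = 1.44×10³ W.

λ_max ≈ 2.47 μm; P ≈ 1.44×10³ W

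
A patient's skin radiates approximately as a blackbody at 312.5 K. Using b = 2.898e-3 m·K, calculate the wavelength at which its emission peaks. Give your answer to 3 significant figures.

λ_max ≈ 9.27 μm

Wien's displacement law: λ_max = b/T = (2.898×10⁻³ m·K)/(312.5 K) = 9.274×10⁻⁶ m.
That is 9.27 μm, in the infrared range.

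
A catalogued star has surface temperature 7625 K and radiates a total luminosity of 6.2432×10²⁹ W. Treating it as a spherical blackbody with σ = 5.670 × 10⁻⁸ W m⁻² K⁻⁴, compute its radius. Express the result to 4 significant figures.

R ≈ 1.610×10¹⁰ m

L = 4πR²σT⁴ ⇒ R = √(L/(4πσT⁴)).
σT⁴ = 1.91665×10⁸ W/m², so R = √(6.2432×10²⁹/(4π×1.91665×10⁸)) = 1.610×10¹⁰ m.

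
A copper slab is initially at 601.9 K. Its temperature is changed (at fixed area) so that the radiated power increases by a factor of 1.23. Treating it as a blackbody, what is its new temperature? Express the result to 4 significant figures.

T₂ ≈ 633.9 K

P ∝ T⁴, so T₂/T₁ = (P₂/P₁)^(1/4) = (1.23)^(1/4) = 1.05312.
T₂ = 601.9 × 1.05312 = 633.9 K.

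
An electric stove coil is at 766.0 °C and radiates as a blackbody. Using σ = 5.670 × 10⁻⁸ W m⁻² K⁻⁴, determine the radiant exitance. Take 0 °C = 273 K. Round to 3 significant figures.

I ≈ 6.61×10⁴ W/m²

T = 766.0 °C + 273 = 1039.0 K.
Stefan–Boltzmann: I = σT⁴ = 5.670×10⁻⁸ × (1039.0)⁴ = 6.61×10⁴ W/m².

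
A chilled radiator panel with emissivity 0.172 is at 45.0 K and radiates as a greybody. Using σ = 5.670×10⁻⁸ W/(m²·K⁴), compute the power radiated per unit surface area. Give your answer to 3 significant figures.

I ≈ 0.0400 W/m²

Stefan–Boltzmann: I = εσT⁴ = 0.172 × 5.670×10⁻⁸ × (45.0)⁴ = 0.0400 W/m².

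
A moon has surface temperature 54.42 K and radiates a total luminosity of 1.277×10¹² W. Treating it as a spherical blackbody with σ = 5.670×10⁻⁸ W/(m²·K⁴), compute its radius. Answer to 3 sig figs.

R ≈ 4.52×10⁵ m

L = 4πR²σT⁴ ⇒ R = √(L/(4πσT⁴)).
σT⁴ = 0.497299 W/m², so R = √(1.277×10¹²/(4π×0.497299)) = 4.52×10⁵ m.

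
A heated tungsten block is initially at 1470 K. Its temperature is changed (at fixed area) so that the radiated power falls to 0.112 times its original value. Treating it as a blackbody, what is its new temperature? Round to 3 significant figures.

T₂ ≈ 850 K

P ∝ T⁴, so T₂/T₁ = (P₂/P₁)^(1/4) = (0.112)^(1/4) = 0.578502.
T₂ = 1470 × 0.578502 = 850 K.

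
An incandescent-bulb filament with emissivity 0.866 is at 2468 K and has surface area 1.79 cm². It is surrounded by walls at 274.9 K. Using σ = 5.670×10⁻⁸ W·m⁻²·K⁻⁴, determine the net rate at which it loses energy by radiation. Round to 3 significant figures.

Net loss ≈ 326 W

Area A = 1.79 cm² = 1.79×10⁻⁴ m².
Net radiated power P_net = εσA(T⁴ − T₀⁴) = 0.866×5.670×10⁻⁸×1.79×10⁻⁴×(2468⁴ − 274.9⁴).
T⁴ − T₀⁴ = 3.71006×10¹³ − 5.71083×10⁹ = 3.70949×10¹³ K⁴, so P_net = 326 W.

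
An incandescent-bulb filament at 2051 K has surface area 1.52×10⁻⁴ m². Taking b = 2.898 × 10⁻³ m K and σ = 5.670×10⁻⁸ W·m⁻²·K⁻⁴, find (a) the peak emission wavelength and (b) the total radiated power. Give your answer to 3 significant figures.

λ_max ≈ 1.41×10³ nm; P ≈ 153 W

(a) λ_max = b/T = 2.898×10⁻³/2051 = 1.413×10⁻⁶ m = 1.41×10³ nm.
Area A = 1.52×10⁻⁴ m².
(b) P = σAT⁴ = 5.670×10⁻⁸×1.52×10⁻⁴×(2051)⁴ = 153 W.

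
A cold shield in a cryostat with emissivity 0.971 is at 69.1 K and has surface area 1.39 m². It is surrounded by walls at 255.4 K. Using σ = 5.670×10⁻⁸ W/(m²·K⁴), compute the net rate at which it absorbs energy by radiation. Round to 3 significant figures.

Area A = 1.39 m².
Net radiated power P_net = εσA(T⁴ − T₀⁴) = 0.971×5.670×10⁻⁸×1.39×(69.1⁴ − 255.4⁴).
T⁴ − T₀⁴ = 2.27988×10⁷ − 4.25484×10⁹ = -4.23204×10⁹ K⁴, so P_net = -324 W — negative, meaning a net gain of 324 W.

Net gain ≈ 324 W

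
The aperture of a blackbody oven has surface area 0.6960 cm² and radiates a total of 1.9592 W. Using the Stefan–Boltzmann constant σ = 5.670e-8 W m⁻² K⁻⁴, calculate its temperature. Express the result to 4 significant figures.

Area A = 0.6960 cm² = 6.960×10⁻⁵ m².
P = σAT⁴ ⇒ T = (P/(σA))^(1/4) = (1.9592/(5.670×10⁻⁸×6.960×10⁻⁵))^(1/4) = 839.4 K.

T ≈ 839.4 K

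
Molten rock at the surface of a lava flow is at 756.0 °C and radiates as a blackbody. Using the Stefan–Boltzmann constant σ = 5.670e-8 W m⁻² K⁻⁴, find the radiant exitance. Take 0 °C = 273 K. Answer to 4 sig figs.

I ≈ 6.357×10⁴ W/m²

T = 756.0 °C + 273 = 1029.0 K.
Stefan–Boltzmann: I = σT⁴ = 5.670×10⁻⁸ × (1029.0)⁴ = 6.357×10⁴ W/m².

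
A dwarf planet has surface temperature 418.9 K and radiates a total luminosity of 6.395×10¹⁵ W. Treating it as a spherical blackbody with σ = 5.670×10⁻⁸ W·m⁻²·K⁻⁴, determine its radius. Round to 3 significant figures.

L = 4πR²σT⁴ ⇒ R = √(L/(4πσT⁴)).
σT⁴ = 1745.92 W/m², so R = √(6.395×10¹⁵/(4π×1745.92)) = 5.40×10⁵ m.

R ≈ 5.40×10⁵ m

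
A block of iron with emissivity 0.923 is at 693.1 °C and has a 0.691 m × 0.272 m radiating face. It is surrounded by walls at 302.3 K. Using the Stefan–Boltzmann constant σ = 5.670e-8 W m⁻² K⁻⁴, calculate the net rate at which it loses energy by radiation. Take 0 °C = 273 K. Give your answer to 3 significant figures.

Net loss ≈ 8.49×10³ W

T = 693.1 °C + 273 = 966.1 K.
Area A = 0.691 × 0.272 = 0.187952 m².
Net radiated power P_net = εσA(T⁴ − T₀⁴) = 0.923×5.670×10⁻⁸×0.187952×(966.1⁴ − 302.3⁴).
T⁴ − T₀⁴ = 8.71141×10¹¹ − 8.35127×10⁹ = 8.62790×10¹¹ K⁴, so P_net = 8.49×10³ W.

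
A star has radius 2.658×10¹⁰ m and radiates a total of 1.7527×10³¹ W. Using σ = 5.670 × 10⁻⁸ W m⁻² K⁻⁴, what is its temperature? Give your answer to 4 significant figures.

Surface area A = 4πR² = 4π(2.658×10¹⁰ m)² = 8.87810×10²¹ m².
P = σAT⁴ ⇒ T = (P/(σA))^(1/4) = (1.7527×10³¹/(5.670×10⁻⁸×8.87810×10²¹))^(1/4) = 1.366×10⁴ K.

T ≈ 1.366×10⁴ K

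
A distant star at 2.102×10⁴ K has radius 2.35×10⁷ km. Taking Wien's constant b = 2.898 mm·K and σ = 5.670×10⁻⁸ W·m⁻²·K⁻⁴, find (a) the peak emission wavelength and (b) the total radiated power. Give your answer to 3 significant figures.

(a) λ_max = b/T = 2.898×10⁻³/2.102×10⁴ = 1.379×10⁻⁷ m = 138 nm.
Surface area A = 4πR² = 4π(2.35×10¹⁰ m)² = 6.93978×10²¹ m².
(b) P = σAT⁴ = 5.670×10⁻⁸×6.93978×10²¹×(2.102×10⁴)⁴ = 7.68×10³¹ W.

λ_max ≈ 138 nm; P ≈ 7.68×10³¹ W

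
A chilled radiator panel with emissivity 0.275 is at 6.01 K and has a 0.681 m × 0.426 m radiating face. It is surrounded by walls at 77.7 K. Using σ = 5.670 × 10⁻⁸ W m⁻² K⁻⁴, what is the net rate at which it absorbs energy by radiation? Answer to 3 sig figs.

Net gain ≈ 0.165 W

Area A = 0.681 × 0.426 = 0.290106 m².
Net radiated power P_net = εσA(T⁴ − T₀⁴) = 0.275×5.670×10⁻⁸×0.290106×(6.01⁴ − 77.7⁴).
T⁴ − T₀⁴ = 1304.66 − 3.64489×10⁷ = -3.64476×10⁷ K⁴, so P_net = -0.165 W — negative, meaning a net gain of 0.165 W.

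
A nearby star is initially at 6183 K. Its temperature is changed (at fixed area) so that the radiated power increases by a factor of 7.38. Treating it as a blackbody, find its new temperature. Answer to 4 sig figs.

T₂ ≈ 1.019×10⁴ K

P ∝ T⁴, so T₂/T₁ = (P₂/P₁)^(1/4) = (7.38)^(1/4) = 1.64822.
T₂ = 6183 × 1.64822 = 1.019×10⁴ K.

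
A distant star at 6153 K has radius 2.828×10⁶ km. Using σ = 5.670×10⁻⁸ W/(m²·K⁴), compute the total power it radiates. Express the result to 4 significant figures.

P ≈ 8.168×10²⁷ W

Surface area A = 4πR² = 4π(2.828×10⁹ m)² = 1.00501×10²⁰ m².
P = σAT⁴ = 5.670×10⁻⁸ × 1.00501×10²⁰ × (6153)⁴ = 8.168×10²⁷ W.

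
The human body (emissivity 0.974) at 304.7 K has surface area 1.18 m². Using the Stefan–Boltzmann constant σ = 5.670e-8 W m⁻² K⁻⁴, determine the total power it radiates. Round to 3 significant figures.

Area A = 1.18 m².
P = εσAT⁴ = 0.974 × 5.670×10⁻⁸ × 1.18 × (304.7)⁴ = 562 W.

P ≈ 562 W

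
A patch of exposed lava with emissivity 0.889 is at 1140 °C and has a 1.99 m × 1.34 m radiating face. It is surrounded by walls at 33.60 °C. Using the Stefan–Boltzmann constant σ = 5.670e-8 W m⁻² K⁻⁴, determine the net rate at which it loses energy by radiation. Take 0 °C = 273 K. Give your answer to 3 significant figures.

T = 1140 °C + 273 = 1413 K.
Surroundings: T = 33.60 °C + 273 = 306.60 K.
Area A = 1.99 × 1.34 = 2.6666 m².
Net radiated power P_net = εσA(T⁴ − T₀⁴) = 0.889×5.670×10⁻⁸×2.6666×(1413⁴ − 306.60⁴).
T⁴ − T₀⁴ = 3.98629×10¹² − 8.83667×10⁹ = 3.97745×10¹² K⁴, so P_net = 5.35×10⁵ W.

Net loss ≈ 5.35×10⁵ W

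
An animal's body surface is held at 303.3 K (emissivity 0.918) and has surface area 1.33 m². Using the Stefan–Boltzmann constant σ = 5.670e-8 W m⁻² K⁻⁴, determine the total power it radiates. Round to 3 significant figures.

P ≈ 586 W

Area A = 1.33 m².
P = εσAT⁴ = 0.918 × 5.670×10⁻⁸ × 1.33 × (303.3)⁴ = 586 W.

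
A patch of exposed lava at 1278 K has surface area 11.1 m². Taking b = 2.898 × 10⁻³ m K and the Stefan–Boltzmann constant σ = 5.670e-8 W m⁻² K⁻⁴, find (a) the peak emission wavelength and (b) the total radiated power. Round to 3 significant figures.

(a) λ_max = b/T = 2.898×10⁻³/1278 = 2.268×10⁻⁶ m = 2.27×10³ nm.
Area A = 11.1 m².
(b) P = σAT⁴ = 5.670×10⁻⁸×11.1×(1278)⁴ = 1.68×10⁶ W.

λ_max ≈ 2.27×10³ nm; P ≈ 1.68×10⁶ W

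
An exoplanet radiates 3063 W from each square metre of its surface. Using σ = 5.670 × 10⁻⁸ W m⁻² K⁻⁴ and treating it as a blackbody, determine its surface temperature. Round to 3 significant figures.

I = σT⁴, so T = (I/σ)^(1/4) = (3063/(5.670×10⁻⁸))^(1/4) = 482 K.

T ≈ 482 K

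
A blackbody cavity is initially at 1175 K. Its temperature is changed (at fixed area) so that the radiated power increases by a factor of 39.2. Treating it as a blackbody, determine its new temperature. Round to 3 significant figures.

P ∝ T⁴, so T₂/T₁ = (P₂/P₁)^(1/4) = (39.2)^(1/4) = 2.50220.
T₂ = 1175 × 2.50220 = 2.94×10³ K.

T₂ ≈ 2.94×10³ K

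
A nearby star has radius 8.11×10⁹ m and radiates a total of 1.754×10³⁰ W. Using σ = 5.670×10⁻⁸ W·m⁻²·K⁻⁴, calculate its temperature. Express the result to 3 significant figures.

T ≈ 1.39×10⁴ K

Surface area A = 4πR² = 4π(8.11×10⁹ m)² = 8.26517×10²⁰ m².
P = σAT⁴ ⇒ T = (P/(σA))^(1/4) = (1.754×10³⁰/(5.670×10⁻⁸×8.26517×10²⁰))^(1/4) = 1.39×10⁴ K.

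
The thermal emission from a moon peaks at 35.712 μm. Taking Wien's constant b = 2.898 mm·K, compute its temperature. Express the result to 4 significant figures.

Wien's law gives T = b/λ_max = (2.898×10⁻³ m·K)/(3.5712×10⁻⁵ m) = 81.15 K.

T ≈ 81.15 K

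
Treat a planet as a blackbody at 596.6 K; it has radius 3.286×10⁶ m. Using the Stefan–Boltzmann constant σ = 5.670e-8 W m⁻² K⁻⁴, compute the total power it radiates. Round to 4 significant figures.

P ≈ 9.747×10¹⁷ W

Surface area A = 4πR² = 4π(3.286×10⁶ m)² = 1.35689×10¹⁴ m².
P = σAT⁴ = 5.670×10⁻⁸ × 1.35689×10¹⁴ × (596.6)⁴ = 9.747×10¹⁷ W.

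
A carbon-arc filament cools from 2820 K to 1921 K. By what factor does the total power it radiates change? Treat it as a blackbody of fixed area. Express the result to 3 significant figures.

P ∝ T⁴, so P₂/P₁ = (T₂/T₁)⁴ = (1921/2820)⁴ = (0.681206)⁴ = 0.215.

P₂/P₁ ≈ 0.215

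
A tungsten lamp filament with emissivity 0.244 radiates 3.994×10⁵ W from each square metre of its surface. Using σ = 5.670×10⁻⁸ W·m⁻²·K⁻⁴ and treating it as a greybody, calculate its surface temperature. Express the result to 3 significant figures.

T ≈ 2.32×10³ K

I = εσT⁴, so T = (I/εσ)^(1/4) = (3.994×10⁵/(0.244×5.670×10⁻⁸))^(1/4) = 2.32×10³ K.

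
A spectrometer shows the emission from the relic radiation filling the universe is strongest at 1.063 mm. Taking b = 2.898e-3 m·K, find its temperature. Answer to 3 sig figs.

T ≈ 2.73 K

Wien's law gives T = b/λ_max = (2.898×10⁻³ m·K)/(1.063×10⁻³ m) = 2.73 K.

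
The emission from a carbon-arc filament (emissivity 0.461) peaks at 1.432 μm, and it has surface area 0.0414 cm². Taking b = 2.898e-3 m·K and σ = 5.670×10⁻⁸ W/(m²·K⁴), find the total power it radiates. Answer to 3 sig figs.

Wien's law: T = b/λ_max = 2.898×10⁻³/1.432×10⁻⁶ = 2023.74 K.
Area A = 0.0414 cm² = 4.14×10⁻⁶ m².
Then P = εσAT⁴ = 0.461×5.670×10⁻⁸×4.14×10⁻⁶×(2023.74)⁴ = 1.82 W.

P ≈ 1.82 W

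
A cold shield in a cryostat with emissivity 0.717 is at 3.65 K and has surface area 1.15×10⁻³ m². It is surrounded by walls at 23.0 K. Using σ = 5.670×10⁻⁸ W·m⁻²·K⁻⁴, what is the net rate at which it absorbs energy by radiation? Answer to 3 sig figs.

Area A = 1.15×10⁻³ m².
Net radiated power P_net = εσA(T⁴ − T₀⁴) = 0.717×5.670×10⁻⁸×1.15×10⁻³×(3.65⁴ − 23.0⁴).
T⁴ − T₀⁴ = 177.489 − 2.79841×10⁵ = -2.79664×10⁵ K⁴, so P_net = -1.31×10⁻⁵ W — negative, meaning a net gain of 1.31×10⁻⁵ W.

Net gain ≈ 1.31×10⁻⁵ W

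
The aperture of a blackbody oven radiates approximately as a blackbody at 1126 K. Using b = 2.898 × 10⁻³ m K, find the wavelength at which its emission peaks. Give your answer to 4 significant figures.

Wien's displacement law: λ_max = b/T = (2.898×10⁻³ m·K)/(1126 K) = 2.5737×10⁻⁶ m.
That is 2574 nm, in the infrared range.

λ_max ≈ 2574 nm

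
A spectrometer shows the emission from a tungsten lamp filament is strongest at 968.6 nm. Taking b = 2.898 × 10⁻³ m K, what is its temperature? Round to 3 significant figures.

Wien's law gives T = b/λ_max = (2.898×10⁻³ m·K)/(9.686×10⁻⁷ m) = 2.99×10³ K.

T ≈ 2.99×10³ K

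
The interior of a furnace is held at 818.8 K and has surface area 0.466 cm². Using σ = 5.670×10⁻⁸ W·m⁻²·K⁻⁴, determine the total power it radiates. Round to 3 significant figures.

P ≈ 1.19 W

Area A = 0.466 cm² = 4.66×10⁻⁵ m².
P = σAT⁴ = 5.670×10⁻⁸ × 4.66×10⁻⁵ × (818.8)⁴ = 1.19 W.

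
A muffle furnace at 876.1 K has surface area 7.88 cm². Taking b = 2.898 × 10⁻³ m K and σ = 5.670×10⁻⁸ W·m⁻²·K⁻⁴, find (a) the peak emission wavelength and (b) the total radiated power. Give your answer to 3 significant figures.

(a) λ_max = b/T = 2.898×10⁻³/876.1 = 3.308×10⁻⁶ m = 3.31 μm.
Area A = 7.88 cm² = 7.88×10⁻⁴ m².
(b) P = σAT⁴ = 5.670×10⁻⁸×7.88×10⁻⁴×(876.1)⁴ = 26.3 W.

λ_max ≈ 3.31 μm; P ≈ 26.3 W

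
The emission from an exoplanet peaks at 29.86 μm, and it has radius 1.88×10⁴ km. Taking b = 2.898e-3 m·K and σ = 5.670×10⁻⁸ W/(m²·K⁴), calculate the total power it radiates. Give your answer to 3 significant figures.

P ≈ 2.23×10¹⁶ W

Wien's law: T = b/λ_max = 2.898×10⁻³/2.986×10⁻⁵ = 97.0529 K.
Surface area A = 4πR² = 4π(1.88×10⁷ m)² = 4.44146×10¹⁵ m².
Then P = σAT⁴ = 5.670×10⁻⁸×4.44146×10¹⁵×(97.0529)⁴ = 2.23×10¹⁶ W.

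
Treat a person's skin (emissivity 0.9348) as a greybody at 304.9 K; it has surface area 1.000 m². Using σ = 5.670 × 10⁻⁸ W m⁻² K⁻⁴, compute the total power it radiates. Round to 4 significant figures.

P ≈ 458.1 W

Area A = 1.000 m².
P = εσAT⁴ = 0.9348 × 5.670×10⁻⁸ × 1.000 × (304.9)⁴ = 458.1 W.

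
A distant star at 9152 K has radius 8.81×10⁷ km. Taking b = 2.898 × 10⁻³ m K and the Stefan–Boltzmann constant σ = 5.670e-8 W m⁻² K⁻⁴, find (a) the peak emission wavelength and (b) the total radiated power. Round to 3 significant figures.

(a) λ_max = b/T = 2.898×10⁻³/9152 = 3.167×10⁻⁷ m = 0.317 μm.
Surface area A = 4πR² = 4π(8.81×10¹⁰ m)² = 9.75353×10²² m².
(b) P = σAT⁴ = 5.670×10⁻⁸×9.75353×10²²×(9152)⁴ = 3.88×10³¹ W.

λ_max ≈ 0.317 μm; P ≈ 3.88×10³¹ W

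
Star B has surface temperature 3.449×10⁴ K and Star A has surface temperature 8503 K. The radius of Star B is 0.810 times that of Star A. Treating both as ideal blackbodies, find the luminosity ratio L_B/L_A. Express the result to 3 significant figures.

L ∝ R²T⁴, so L_B/L_A = (R_B/R_A)²(T_B/T_A)⁴ = (0.810)² × (3.449×10⁴/8503)⁴ = 0.6561 × 270.697 = 178.

L_B/L_A ≈ 178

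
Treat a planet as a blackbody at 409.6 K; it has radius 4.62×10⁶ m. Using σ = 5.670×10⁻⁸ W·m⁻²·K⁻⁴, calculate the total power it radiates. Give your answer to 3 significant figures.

P ≈ 4.28×10¹⁷ W

Surface area A = 4πR² = 4π(4.62×10⁶ m)² = 2.68222×10¹⁴ m².
P = σAT⁴ = 5.670×10⁻⁸ × 2.68222×10¹⁴ × (409.6)⁴ = 4.28×10¹⁷ W.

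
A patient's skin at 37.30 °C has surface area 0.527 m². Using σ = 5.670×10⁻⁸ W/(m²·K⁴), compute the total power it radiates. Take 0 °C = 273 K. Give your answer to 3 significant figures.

T = 37.30 °C + 273 = 310.30 K.
Area A = 0.527 m².
P = σAT⁴ = 5.670×10⁻⁸ × 0.527 × (310.30)⁴ = 277 W.

P ≈ 277 W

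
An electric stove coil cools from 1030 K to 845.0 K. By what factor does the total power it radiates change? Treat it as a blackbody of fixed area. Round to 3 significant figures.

P₂/P₁ ≈ 0.453

P ∝ T⁴, so P₂/P₁ = (T₂/T₁)⁴ = (845.0/1030)⁴ = (0.820388)⁴ = 0.453.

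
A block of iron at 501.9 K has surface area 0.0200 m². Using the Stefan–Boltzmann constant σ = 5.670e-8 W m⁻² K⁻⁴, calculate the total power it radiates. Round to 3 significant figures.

P ≈ 72.0 W

Area A = 0.0200 m².
P = σAT⁴ = 5.670×10⁻⁸ × 0.0200 × (501.9)⁴ = 72.0 W.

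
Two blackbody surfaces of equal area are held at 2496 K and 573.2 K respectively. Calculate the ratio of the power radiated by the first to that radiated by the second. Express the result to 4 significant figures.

P₁/P₂ ≈ 359.5

With equal areas, P₁/P₂ = (T₁/T₂)⁴ = (2496/573.2)⁴ = 359.5.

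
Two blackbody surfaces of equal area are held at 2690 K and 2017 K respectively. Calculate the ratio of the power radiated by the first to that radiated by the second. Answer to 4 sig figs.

P₁/P₂ ≈ 3.164

With equal areas, P₁/P₂ = (T₁/T₂)⁴ = (2690/2017)⁴ = 3.164.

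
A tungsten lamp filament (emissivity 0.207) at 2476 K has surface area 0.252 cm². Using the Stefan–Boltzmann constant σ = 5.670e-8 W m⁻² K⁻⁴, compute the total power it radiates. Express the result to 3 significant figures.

Area A = 0.252 cm² = 2.52×10⁻⁵ m².
P = εσAT⁴ = 0.207 × 5.670×10⁻⁸ × 2.52×10⁻⁵ × (2476)⁴ = 11.1 W.

P ≈ 11.1 W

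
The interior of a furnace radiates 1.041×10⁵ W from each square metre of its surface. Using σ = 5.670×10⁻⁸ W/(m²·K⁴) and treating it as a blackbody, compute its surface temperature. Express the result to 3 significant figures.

I = σT⁴, so T = (I/σ)^(1/4) = (1.041×10⁵/(5.670×10⁻⁸))^(1/4) = 1.16×10³ K.

T ≈ 1.16×10³ K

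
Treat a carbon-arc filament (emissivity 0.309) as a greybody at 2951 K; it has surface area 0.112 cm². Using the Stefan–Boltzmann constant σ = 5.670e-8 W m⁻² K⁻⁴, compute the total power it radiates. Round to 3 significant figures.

P ≈ 14.9 W

Area A = 0.112 cm² = 1.12×10⁻⁵ m².
P = εσAT⁴ = 0.309 × 5.670×10⁻⁸ × 1.12×10⁻⁵ × (2951)⁴ = 14.9 W.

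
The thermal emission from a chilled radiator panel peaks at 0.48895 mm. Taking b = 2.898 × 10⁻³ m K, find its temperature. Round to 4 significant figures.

T ≈ 5.927 K

Wien's law gives T = b/λ_max = (2.898×10⁻³ m·K)/(4.8895×10⁻⁴ m) = 5.927 K.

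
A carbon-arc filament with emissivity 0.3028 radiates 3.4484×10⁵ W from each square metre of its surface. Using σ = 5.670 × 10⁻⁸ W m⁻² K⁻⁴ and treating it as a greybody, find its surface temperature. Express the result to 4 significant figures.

I = εσT⁴, so T = (I/εσ)^(1/4) = (3.4484×10⁵/(0.3028×5.670×10⁻⁸))^(1/4) = 2117 K.

T ≈ 2117 K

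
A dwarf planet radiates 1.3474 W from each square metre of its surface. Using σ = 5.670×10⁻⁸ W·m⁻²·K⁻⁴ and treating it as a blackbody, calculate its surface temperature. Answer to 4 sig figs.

T ≈ 69.82 K

I = σT⁴, so T = (I/σ)^(1/4) = (1.3474/(5.670×10⁻⁸))^(1/4) = 69.82 K.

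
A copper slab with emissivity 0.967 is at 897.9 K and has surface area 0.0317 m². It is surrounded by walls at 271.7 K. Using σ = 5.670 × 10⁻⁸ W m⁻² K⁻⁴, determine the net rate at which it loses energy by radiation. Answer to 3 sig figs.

Area A = 0.0317 m².
Net radiated power P_net = εσA(T⁴ − T₀⁴) = 0.967×5.670×10⁻⁸×0.0317×(897.9⁴ − 271.7⁴).
T⁴ − T₀⁴ = 6.49998×10¹¹ − 5.44952×10⁹ = 6.44548×10¹¹ K⁴, so P_net = 1.12×10³ W.

Net loss ≈ 1.12×10³ W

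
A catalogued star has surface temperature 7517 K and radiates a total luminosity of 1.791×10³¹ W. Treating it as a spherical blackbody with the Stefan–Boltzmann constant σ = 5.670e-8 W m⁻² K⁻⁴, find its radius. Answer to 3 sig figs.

R ≈ 8.87×10¹⁰ m

L = 4πR²σT⁴ ⇒ R = √(L/(4πσT⁴)).
σT⁴ = 1.81034×10⁸ W/m², so R = √(1.791×10³¹/(4π×1.81034×10⁸)) = 8.87×10¹⁰ m.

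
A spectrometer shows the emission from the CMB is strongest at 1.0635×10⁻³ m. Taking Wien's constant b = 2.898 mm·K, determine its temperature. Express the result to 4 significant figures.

Wien's law gives T = b/λ_max = (2.898×10⁻³ m·K)/(1.0635×10⁻³ m) = 2.725 K.

T ≈ 2.725 K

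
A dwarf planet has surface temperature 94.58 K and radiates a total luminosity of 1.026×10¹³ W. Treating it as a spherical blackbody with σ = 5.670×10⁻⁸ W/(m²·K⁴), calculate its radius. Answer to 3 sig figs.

R ≈ 4.24×10⁵ m

L = 4πR²σT⁴ ⇒ R = √(L/(4πσT⁴)).
σT⁴ = 4.53712 W/m², so R = √(1.026×10¹³/(4π×4.53712)) = 4.24×10⁵ m.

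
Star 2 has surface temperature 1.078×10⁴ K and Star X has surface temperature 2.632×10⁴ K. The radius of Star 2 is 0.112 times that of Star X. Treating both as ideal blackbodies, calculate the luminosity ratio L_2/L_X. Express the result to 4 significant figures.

L ∝ R²T⁴, so L_2/L_X = (R_2/R_X)²(T_2/T_X)⁴ = (0.112)² × (1.078×10⁴/2.632×10⁴)⁴ = 0.012544 × 0.0281405 = 3.530×10⁻⁴.

L_2/L_X ≈ 3.530×10⁻⁴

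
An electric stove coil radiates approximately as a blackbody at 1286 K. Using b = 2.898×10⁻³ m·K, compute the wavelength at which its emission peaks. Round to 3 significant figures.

Wien's displacement law: λ_max = b/T = (2.898×10⁻³ m·K)/(1286 K) = 2.253×10⁻⁶ m.
That is 2.25 μm, in the infrared range.

λ_max ≈ 2.25 μm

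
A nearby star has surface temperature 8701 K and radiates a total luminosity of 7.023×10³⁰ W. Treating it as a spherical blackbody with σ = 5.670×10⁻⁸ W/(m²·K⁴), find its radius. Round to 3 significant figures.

L = 4πR²σT⁴ ⇒ R = √(L/(4πσT⁴)).
σT⁴ = 3.24982×10⁸ W/m², so R = √(7.023×10³⁰/(4π×3.24982×10⁸)) = 4.15×10¹⁰ m.

R ≈ 4.15×10¹⁰ m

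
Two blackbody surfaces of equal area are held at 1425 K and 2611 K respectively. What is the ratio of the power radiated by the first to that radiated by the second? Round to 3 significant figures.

P₁/P₂ ≈ 0.0887

With equal areas, P₁/P₂ = (T₁/T₂)⁴ = (1425/2611)⁴ = 0.0887.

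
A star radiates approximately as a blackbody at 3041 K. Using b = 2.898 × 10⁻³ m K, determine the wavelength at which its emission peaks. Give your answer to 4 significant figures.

Wien's displacement law: λ_max = b/T = (2.898×10⁻³ m·K)/(3041 K) = 9.5298×10⁻⁷ m.
That is 0.9530 μm, in the infrared range.

λ_max ≈ 0.9530 μm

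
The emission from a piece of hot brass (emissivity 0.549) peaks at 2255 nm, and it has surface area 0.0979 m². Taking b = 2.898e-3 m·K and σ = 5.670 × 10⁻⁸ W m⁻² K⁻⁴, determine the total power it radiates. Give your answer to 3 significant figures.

P ≈ 8.31×10³ W

Wien's law: T = b/λ_max = 2.898×10⁻³/2.255×10⁻⁶ = 1285.14 K.
Area A = 0.0979 m².
Then P = εσAT⁴ = 0.549×5.670×10⁻⁸×0.0979×(1285.14)⁴ = 8.31×10³ W.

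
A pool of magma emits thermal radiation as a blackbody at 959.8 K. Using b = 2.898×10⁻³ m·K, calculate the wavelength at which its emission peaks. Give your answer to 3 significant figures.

Wien's displacement law: λ_max = b/T = (2.898×10⁻³ m·K)/(959.8 K) = 3.019×10⁻⁶ m.
That is 3.02 μm, in the infrared range.

λ_max ≈ 3.02 μm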